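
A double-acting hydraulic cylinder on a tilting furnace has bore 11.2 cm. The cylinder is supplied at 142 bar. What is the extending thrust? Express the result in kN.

F ≈ 140 kN

Cap-side area A_cap = π/4 × (11.2 cm)² = 98.52 cm^2
F = P × A_cap = 142 bar × A_cap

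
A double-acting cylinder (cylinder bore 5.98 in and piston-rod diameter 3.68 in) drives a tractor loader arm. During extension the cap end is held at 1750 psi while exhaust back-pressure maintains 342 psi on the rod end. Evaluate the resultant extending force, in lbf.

F ≈ 43200 lbf

Cap-side area A_cap = π/4 × (5.98 in)² = 28.09 in^2
Rod-side annular area A_ann = π/4 × (5.98² − 3.68²) = 17.45 in^2
Net thrust = P_cap·A_cap − P_rod·A_ann = 49150 lbf − 5968 lbf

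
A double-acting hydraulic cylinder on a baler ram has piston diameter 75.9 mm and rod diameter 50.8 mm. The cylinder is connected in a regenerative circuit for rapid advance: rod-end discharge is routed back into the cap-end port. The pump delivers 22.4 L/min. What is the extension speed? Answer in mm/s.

In regeneration the rod-end outflow joins the pump flow into the cap end, so the net volume the pump must supply per unit advance equals the rod cross-section area.
Rod cross-section A_rod = π/4 × (50.8 mm)² = 2027 mm^2
v = Q_pump / A_rod

v ≈ 184 mm/s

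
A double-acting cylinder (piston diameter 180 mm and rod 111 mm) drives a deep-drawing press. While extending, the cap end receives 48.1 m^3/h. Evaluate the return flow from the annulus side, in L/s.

Q_out ≈ 8.28 L/s

Cap-side area A_cap = π/4 × (180 mm)² = 25450 mm^2
Rod-side annular area A_ann = π/4 × (180² − 111²) = 15770 mm^2
Piston speed v = Q_in/A_cap; rod-end outflow Q_out = v × A_ann = Q_in × A_ann/A_cap.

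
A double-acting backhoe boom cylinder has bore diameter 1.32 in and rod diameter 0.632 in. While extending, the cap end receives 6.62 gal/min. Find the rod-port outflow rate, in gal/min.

Q_out ≈ 5.10 gal/min

Cap-side area A_cap = π/4 × (1.32 in)² = 1.368 in^2
Rod-side annular area A_ann = π/4 × (1.32² − 0.632²) = 1.055 in^2
Piston speed v = Q_in/A_cap; rod-end outflow Q_out = v × A_ann = Q_in × A_ann/A_cap.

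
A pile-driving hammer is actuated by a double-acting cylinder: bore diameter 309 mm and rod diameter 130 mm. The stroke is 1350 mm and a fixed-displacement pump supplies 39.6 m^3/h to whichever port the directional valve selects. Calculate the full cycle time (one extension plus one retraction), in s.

t ≈ 16.8 s

Cap-side area A_cap = π/4 × (309 mm)² = 74990 mm^2
Rod-side annular area A_ann = π/4 × (309² − 130²) = 61720 mm^2
t_ext = A_cap·L/Q = 9.203 s
t_ret = A_ann·L/Q = 7.574 s
t_cycle = t_ext + t_ret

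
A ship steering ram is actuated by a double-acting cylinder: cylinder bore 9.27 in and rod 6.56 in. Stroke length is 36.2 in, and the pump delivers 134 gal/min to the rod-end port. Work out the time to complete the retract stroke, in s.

Rod-side annular area A_ann = π/4 × (9.27² − 6.56²) = 33.69 in^2
Swept volume V = A × L; t = V / Q = A·L / Q

t ≈ 2.36 s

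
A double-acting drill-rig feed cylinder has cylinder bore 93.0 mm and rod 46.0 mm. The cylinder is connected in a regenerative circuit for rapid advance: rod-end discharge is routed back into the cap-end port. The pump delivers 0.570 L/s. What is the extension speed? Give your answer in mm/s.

In regeneration the rod-end outflow joins the pump flow into the cap end, so the net volume the pump must supply per unit advance equals the rod cross-section area.
Rod cross-section A_rod = π/4 × (46.0 mm)² = 1662 mm^2
v = Q_pump / A_rod

v ≈ 343 mm/s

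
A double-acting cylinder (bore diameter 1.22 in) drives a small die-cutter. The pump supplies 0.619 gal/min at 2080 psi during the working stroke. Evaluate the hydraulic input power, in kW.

Hydraulic power = P × Q

W ≈ 0.560 kW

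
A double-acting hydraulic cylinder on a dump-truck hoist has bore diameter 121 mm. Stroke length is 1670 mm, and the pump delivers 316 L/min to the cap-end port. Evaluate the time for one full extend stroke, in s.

Cap-side area A_cap = π/4 × (121 mm)² = 11500 mm^2
Swept volume V = A × L; t = V / Q = A·L / Q

t ≈ 3.65 s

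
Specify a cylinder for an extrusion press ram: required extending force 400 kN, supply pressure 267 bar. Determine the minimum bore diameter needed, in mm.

D ≈ 138 mm

Extension force acts on the full piston face: F = P × (π/4)D².
D = √(4F / (πP)) = √(4 × 400 kN / (π × 267 bar))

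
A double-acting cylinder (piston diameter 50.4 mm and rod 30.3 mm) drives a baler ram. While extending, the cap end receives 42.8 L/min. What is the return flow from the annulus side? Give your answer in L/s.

Cap-side area A_cap = π/4 × (50.4 mm)² = 1995 mm^2
Rod-side annular area A_ann = π/4 × (50.4² − 30.3²) = 1274 mm^2
Piston speed v = Q_in/A_cap; rod-end outflow Q_out = v × A_ann = Q_in × A_ann/A_cap.

Q_out ≈ 0.456 L/s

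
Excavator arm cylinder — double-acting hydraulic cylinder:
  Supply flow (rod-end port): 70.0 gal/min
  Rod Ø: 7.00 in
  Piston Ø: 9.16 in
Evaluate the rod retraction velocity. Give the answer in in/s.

Rod-side annular area A_ann = π/4 × (9.16² − 7.00²) = 27.41 in^2
Flow into the rod-end port fills the annular volume.
v = Q / A

v ≈ 9.83 in/s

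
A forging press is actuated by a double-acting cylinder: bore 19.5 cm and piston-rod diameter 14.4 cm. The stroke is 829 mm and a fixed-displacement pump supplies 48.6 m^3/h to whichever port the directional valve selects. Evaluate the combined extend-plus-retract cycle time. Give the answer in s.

t ≈ 2.67 s

Cap-side area A_cap = π/4 × (19.5 cm)² = 298.6 cm^2
Rod-side annular area A_ann = π/4 × (19.5² − 14.4²) = 135.8 cm^2
t_ext = A_cap·L/Q = 1.834 s
t_ret = A_ann·L/Q = 0.8338 s
t_cycle = t_ext + t_ret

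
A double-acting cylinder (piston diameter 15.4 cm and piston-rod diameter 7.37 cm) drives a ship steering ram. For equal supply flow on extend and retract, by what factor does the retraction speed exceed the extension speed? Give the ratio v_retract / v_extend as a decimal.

v_ret/v_ext ≈ 1.30

Cap-side area A_cap = π/4 × (15.4 cm)² = 186.3 cm^2
Rod-side annular area A_ann = π/4 × (15.4² − 7.37²) = 143.6 cm^2
For equal Q, v ∝ 1/A, so v_ret/v_ext = A_cap/A_ann.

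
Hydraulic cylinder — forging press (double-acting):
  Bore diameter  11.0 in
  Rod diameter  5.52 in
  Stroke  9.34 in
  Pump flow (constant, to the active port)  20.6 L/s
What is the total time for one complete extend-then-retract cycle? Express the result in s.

Cap-side area A_cap = π/4 × (11.0 in)² = 95.03 in^2
Rod-side annular area A_ann = π/4 × (11.0² − 5.52²) = 71.10 in^2
t_ext = A_cap·L/Q = 0.7061 s
t_ret = A_ann·L/Q = 0.5283 s
t_cycle = t_ext + t_ret

t ≈ 1.23 s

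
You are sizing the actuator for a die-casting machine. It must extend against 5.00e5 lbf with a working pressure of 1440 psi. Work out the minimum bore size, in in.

D ≈ 21.0 in

Extension force acts on the full piston face: F = P × (π/4)D².
D = √(4F / (πP)) = √(4 × 5.00e5 lbf / (π × 1440 psi))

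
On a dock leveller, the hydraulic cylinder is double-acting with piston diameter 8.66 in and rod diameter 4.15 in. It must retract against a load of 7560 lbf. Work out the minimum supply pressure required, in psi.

P ≈ 167 psi

Rod-side annular area A_ann = π/4 × (8.66² − 4.15²) = 45.37 in^2
Retraction: pressure acts on the annular area.
P = F / A = 7560 lbf / A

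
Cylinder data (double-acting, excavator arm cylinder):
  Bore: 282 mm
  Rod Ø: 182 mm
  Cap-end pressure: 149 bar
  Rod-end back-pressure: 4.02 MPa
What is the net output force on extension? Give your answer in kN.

F ≈ 784 kN

Cap-side area A_cap = π/4 × (282 mm)² = 62460 mm^2
Rod-side annular area A_ann = π/4 × (282² − 182²) = 36440 mm^2
Net thrust = P_cap·A_cap − P_rod·A_ann = 930.6 kN − 146.5 kN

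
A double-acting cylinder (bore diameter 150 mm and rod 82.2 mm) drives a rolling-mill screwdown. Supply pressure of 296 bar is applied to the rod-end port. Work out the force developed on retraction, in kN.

F ≈ 366 kN

Rod-side annular area A_ann = π/4 × (150² − 82.2²) = 12360 mm^2
On retraction the pressure acts on the annular area (bore minus rod).
F = P × A_ann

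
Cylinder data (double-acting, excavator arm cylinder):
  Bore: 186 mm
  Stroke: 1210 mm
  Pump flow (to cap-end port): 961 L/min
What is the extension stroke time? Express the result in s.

Cap-side area A_cap = π/4 × (186 mm)² = 27170 mm^2
Swept volume V = A × L; t = V / Q = A·L / Q

t ≈ 2.05 s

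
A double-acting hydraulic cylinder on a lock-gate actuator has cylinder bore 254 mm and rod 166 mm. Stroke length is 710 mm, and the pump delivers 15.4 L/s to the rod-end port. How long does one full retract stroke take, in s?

Rod-side annular area A_ann = π/4 × (254² − 166²) = 29030 mm^2
Swept volume V = A × L; t = V / Q = A·L / Q

t ≈ 1.34 s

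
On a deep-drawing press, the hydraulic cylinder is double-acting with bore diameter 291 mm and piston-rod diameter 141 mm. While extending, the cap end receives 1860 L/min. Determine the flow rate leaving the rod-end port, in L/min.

Q_out ≈ 1420 L/min

Cap-side area A_cap = π/4 × (291 mm)² = 66510 mm^2
Rod-side annular area A_ann = π/4 × (291² − 141²) = 50890 mm^2
Piston speed v = Q_in/A_cap; rod-end outflow Q_out = v × A_ann = Q_in × A_ann/A_cap.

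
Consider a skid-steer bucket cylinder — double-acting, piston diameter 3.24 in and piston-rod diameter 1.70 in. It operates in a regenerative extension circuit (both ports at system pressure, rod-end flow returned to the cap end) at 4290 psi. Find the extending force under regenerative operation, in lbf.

F ≈ 9740 lbf

With equal pressure on both faces, forces on the annular region cancel; the net push is pressure × rod cross-section.
Rod cross-section A_rod = π/4 × (1.70 in)² = 2.270 in^2
F = P × A_rod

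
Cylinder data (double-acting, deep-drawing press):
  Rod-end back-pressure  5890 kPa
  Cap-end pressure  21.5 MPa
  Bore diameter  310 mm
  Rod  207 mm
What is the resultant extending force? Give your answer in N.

Cap-side area A_cap = π/4 × (310 mm)² = 75480 mm^2
Rod-side annular area A_ann = π/4 × (310² − 207²) = 41820 mm^2
Net thrust = P_cap·A_cap − P_rod·A_ann = 1.623e6 N − 2.463e5 N

F ≈ 1.38e6 N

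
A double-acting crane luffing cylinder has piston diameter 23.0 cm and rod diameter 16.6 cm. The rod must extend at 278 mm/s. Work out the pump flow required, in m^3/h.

Q ≈ 41.6 m^3/h

Cap-side area A_cap = π/4 × (23.0 cm)² = 415.5 cm^2
Q = A × v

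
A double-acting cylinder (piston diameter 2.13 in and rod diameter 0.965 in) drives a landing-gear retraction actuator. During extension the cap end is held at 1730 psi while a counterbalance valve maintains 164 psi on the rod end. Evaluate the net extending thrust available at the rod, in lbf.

Cap-side area A_cap = π/4 × (2.13 in)² = 3.563 in^2
Rod-side annular area A_ann = π/4 × (2.13² − 0.965²) = 2.832 in^2
Net thrust = P_cap·A_cap − P_rod·A_ann = 6164 lbf − 464.4 lbf

F ≈ 5700 lbf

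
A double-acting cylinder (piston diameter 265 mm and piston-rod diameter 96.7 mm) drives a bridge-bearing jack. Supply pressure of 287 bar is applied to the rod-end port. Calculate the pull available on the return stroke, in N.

F ≈ 1.37e6 N

Rod-side annular area A_ann = π/4 × (265² − 96.7²) = 47810 mm^2
On retraction the pressure acts on the annular area (bore minus rod).
F = P × A_ann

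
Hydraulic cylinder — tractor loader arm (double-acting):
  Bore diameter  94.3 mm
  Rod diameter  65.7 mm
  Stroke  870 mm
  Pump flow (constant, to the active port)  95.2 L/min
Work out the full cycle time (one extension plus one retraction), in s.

t ≈ 5.80 s

Cap-side area A_cap = π/4 × (94.3 mm)² = 6984 mm^2
Rod-side annular area A_ann = π/4 × (94.3² − 65.7²) = 3594 mm^2
t_ext = A_cap·L/Q = 3.830 s
t_ret = A_ann·L/Q = 1.971 s
t_cycle = t_ext + t_ret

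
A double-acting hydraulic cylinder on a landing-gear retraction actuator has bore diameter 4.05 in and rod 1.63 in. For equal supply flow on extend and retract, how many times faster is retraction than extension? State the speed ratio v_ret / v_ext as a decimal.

Cap-side area A_cap = π/4 × (4.05 in)² = 12.88 in^2
Rod-side annular area A_ann = π/4 × (4.05² − 1.63²) = 10.80 in^2
For equal Q, v ∝ 1/A, so v_ret/v_ext = A_cap/A_ann.

v_ret/v_ext ≈ 1.19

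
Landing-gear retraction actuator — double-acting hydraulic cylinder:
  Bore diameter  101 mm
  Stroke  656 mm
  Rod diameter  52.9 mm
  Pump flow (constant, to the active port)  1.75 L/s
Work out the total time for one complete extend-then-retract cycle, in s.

Cap-side area A_cap = π/4 × (101 mm)² = 8012 mm^2
Rod-side annular area A_ann = π/4 × (101² − 52.9²) = 5814 mm^2
t_ext = A_cap·L/Q = 3.003 s
t_ret = A_ann·L/Q = 2.179 s
t_cycle = t_ext + t_ret

t ≈ 5.18 s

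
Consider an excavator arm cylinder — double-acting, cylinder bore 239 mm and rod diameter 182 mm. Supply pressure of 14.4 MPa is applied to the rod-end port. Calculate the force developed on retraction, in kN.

F ≈ 271 kN

Rod-side annular area A_ann = π/4 × (239² − 182²) = 18850 mm^2
On retraction the pressure acts on the annular area (bore minus rod).
F = P × A_ann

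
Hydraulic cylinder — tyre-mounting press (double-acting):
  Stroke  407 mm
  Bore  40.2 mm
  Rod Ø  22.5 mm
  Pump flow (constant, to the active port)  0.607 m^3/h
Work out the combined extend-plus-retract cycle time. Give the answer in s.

Cap-side area A_cap = π/4 × (40.2 mm)² = 1269 mm^2
Rod-side annular area A_ann = π/4 × (40.2² − 22.5²) = 871.6 mm^2
t_ext = A_cap·L/Q = 3.064 s
t_ret = A_ann·L/Q = 2.104 s
t_cycle = t_ext + t_ret

t ≈ 5.17 s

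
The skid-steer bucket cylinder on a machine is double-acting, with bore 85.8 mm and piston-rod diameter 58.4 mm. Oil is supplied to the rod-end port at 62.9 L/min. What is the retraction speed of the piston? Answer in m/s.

Rod-side annular area A_ann = π/4 × (85.8² − 58.4²) = 3103 mm^2
Flow into the rod-end port fills the annular volume.
v = Q / A

v ≈ 0.338 m/s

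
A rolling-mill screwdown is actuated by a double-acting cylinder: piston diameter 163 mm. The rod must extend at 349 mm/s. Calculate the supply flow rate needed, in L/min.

Q ≈ 437 L/min

Cap-side area A_cap = π/4 × (163 mm)² = 20870 mm^2
Q = A × v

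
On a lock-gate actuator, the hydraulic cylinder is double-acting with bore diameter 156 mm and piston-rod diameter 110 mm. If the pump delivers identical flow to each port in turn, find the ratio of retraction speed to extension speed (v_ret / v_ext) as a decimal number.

Cap-side area A_cap = π/4 × (156 mm)² = 19110 mm^2
Rod-side annular area A_ann = π/4 × (156² − 110²) = 9610 mm^2
For equal Q, v ∝ 1/A, so v_ret/v_ext = A_cap/A_ann.

v_ret/v_ext ≈ 1.99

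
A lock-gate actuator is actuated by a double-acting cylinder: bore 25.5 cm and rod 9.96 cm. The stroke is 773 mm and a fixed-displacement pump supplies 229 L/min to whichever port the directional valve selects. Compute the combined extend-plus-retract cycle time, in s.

Cap-side area A_cap = π/4 × (25.5 cm)² = 510.7 cm^2
Rod-side annular area A_ann = π/4 × (25.5² − 9.96²) = 432.8 cm^2
t_ext = A_cap·L/Q = 10.34 s
t_ret = A_ann·L/Q = 8.765 s
t_cycle = t_ext + t_ret

t ≈ 19.1 s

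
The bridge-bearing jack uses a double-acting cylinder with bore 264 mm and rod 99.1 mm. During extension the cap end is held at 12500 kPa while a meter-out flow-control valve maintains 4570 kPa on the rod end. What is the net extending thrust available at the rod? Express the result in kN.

F ≈ 469 kN

Cap-side area A_cap = π/4 × (264 mm)² = 54740 mm^2
Rod-side annular area A_ann = π/4 × (264² − 99.1²) = 47030 mm^2
Net thrust = P_cap·A_cap − P_rod·A_ann = 684.2 kN − 214.9 kN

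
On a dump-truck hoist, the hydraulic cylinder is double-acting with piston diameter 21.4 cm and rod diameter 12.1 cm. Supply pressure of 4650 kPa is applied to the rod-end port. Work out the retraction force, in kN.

F ≈ 114 kN

Rod-side annular area A_ann = π/4 × (21.4² − 12.1²) = 244.7 cm^2
On retraction the pressure acts on the annular area (bore minus rod).
F = P × A_ann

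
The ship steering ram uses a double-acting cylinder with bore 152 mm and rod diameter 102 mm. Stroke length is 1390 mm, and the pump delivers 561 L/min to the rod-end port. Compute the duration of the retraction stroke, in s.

Rod-side annular area A_ann = π/4 × (152² − 102²) = 9975 mm^2
Swept volume V = A × L; t = V / Q = A·L / Q

t ≈ 1.48 s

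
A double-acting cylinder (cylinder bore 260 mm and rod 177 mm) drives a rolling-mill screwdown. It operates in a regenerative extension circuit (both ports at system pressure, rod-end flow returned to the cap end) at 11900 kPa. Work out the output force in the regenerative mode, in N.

F ≈ 2.93e5 N

With equal pressure on both faces, forces on the annular region cancel; the net push is pressure × rod cross-section.
Rod cross-section A_rod = π/4 × (177 mm)² = 24610 mm^2
F = P × A_rod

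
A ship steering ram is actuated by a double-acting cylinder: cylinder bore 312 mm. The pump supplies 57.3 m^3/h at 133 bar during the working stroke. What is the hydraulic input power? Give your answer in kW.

W ≈ 212 kW

Hydraulic power = P × Q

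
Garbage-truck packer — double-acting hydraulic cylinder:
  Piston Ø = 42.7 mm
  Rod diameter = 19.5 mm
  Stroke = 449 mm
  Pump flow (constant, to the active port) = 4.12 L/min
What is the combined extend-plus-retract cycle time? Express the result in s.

t ≈ 16.8 s

Cap-side area A_cap = π/4 × (42.7 mm)² = 1432 mm^2
Rod-side annular area A_ann = π/4 × (42.7² − 19.5²) = 1133 mm^2
t_ext = A_cap·L/Q = 9.364 s
t_ret = A_ann·L/Q = 7.411 s
t_cycle = t_ext + t_ret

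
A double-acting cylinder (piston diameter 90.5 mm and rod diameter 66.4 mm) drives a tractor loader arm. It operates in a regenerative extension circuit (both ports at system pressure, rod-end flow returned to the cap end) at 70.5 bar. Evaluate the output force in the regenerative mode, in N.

With equal pressure on both faces, forces on the annular region cancel; the net push is pressure × rod cross-section.
Rod cross-section A_rod = π/4 × (66.4 mm)² = 3463 mm^2
F = P × A_rod

F ≈ 24400 N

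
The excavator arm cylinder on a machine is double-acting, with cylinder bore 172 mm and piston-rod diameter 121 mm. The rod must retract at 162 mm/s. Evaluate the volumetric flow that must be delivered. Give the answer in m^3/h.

Rod-side annular area A_ann = π/4 × (172² − 121²) = 11740 mm^2
Q = A × v

Q ≈ 6.84 m^3/h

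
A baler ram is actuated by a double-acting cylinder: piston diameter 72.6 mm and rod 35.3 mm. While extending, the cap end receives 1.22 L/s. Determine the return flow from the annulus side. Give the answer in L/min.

Q_out ≈ 55.9 L/min

Cap-side area A_cap = π/4 × (72.6 mm)² = 4140 mm^2
Rod-side annular area A_ann = π/4 × (72.6² − 35.3²) = 3161 mm^2
Piston speed v = Q_in/A_cap; rod-end outflow Q_out = v × A_ann = Q_in × A_ann/A_cap.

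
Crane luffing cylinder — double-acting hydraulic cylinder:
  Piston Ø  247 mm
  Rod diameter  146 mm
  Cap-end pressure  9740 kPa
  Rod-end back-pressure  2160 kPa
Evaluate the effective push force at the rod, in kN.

F ≈ 399 kN

Cap-side area A_cap = π/4 × (247 mm)² = 47920 mm^2
Rod-side annular area A_ann = π/4 × (247² − 146²) = 31170 mm^2
Net thrust = P_cap·A_cap − P_rod·A_ann = 466.7 kN − 67.34 kN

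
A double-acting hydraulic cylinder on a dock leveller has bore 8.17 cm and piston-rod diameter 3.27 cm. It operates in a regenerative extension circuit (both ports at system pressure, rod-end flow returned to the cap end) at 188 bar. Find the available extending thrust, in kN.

F ≈ 15.8 kN

With equal pressure on both faces, forces on the annular region cancel; the net push is pressure × rod cross-section.
Rod cross-section A_rod = π/4 × (3.27 cm)² = 8.398 cm^2
F = P × A_rod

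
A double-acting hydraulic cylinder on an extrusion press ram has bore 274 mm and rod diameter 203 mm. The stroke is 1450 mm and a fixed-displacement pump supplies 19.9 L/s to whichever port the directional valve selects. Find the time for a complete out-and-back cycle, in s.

t ≈ 6.23 s

Cap-side area A_cap = π/4 × (274 mm)² = 58960 mm^2
Rod-side annular area A_ann = π/4 × (274² − 203²) = 26600 mm^2
t_ext = A_cap·L/Q = 4.296 s
t_ret = A_ann·L/Q = 1.938 s
t_cycle = t_ext + t_ret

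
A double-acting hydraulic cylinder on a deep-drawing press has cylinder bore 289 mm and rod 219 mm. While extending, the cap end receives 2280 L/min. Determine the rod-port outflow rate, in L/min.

Cap-side area A_cap = π/4 × (289 mm)² = 65600 mm^2
Rod-side annular area A_ann = π/4 × (289² − 219²) = 27930 mm^2
Piston speed v = Q_in/A_cap; rod-end outflow Q_out = v × A_ann = Q_in × A_ann/A_cap.

Q_out ≈ 971 L/min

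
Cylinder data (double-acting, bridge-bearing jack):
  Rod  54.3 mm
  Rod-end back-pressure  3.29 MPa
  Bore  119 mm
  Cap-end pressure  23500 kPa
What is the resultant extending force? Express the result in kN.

Cap-side area A_cap = π/4 × (119 mm)² = 11120 mm^2
Rod-side annular area A_ann = π/4 × (119² − 54.3²) = 8806 mm^2
Net thrust = P_cap·A_cap − P_rod·A_ann = 261.4 kN − 28.97 kN

F ≈ 232 kN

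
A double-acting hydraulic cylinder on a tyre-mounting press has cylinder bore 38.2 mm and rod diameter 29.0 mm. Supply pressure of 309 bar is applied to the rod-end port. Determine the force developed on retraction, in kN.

F ≈ 15.0 kN

Rod-side annular area A_ann = π/4 × (38.2² − 29.0²) = 485.6 mm^2
On retraction the pressure acts on the annular area (bore minus rod).
F = P × A_ann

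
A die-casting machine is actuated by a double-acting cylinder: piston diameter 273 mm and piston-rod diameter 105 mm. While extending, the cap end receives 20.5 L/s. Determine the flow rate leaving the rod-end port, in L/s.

Q_out ≈ 17.5 L/s

Cap-side area A_cap = π/4 × (273 mm)² = 58530 mm^2
Rod-side annular area A_ann = π/4 × (273² − 105²) = 49880 mm^2
Piston speed v = Q_in/A_cap; rod-end outflow Q_out = v × A_ann = Q_in × A_ann/A_cap.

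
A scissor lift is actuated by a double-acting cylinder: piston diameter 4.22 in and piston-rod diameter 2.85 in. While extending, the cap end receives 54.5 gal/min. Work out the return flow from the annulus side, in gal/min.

Q_out ≈ 29.6 gal/min

Cap-side area A_cap = π/4 × (4.22 in)² = 13.99 in^2
Rod-side annular area A_ann = π/4 × (4.22² − 2.85²) = 7.607 in^2
Piston speed v = Q_in/A_cap; rod-end outflow Q_out = v × A_ann = Q_in × A_ann/A_cap.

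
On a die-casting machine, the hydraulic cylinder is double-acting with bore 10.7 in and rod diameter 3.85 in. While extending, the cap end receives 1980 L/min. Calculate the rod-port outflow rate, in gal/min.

Cap-side area A_cap = π/4 × (10.7 in)² = 89.92 in^2
Rod-side annular area A_ann = π/4 × (10.7² − 3.85²) = 78.28 in^2
Piston speed v = Q_in/A_cap; rod-end outflow Q_out = v × A_ann = Q_in × A_ann/A_cap.

Q_out ≈ 455 gal/min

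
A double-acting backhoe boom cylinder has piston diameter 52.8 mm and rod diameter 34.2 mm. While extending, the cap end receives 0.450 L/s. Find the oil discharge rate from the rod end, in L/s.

Q_out ≈ 0.261 L/s

Cap-side area A_cap = π/4 × (52.8 mm)² = 2190 mm^2
Rod-side annular area A_ann = π/4 × (52.8² − 34.2²) = 1271 mm^2
Piston speed v = Q_in/A_cap; rod-end outflow Q_out = v × A_ann = Q_in × A_ann/A_cap.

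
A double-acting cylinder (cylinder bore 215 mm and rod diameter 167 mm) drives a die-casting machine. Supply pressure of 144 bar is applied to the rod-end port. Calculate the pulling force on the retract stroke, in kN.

F ≈ 207 kN

Rod-side annular area A_ann = π/4 × (215² − 167²) = 14400 mm^2
On retraction the pressure acts on the annular area (bore minus rod).
F = P × A_ann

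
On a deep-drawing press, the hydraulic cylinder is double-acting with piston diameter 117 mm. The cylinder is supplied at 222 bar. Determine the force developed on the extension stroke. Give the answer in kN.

F ≈ 239 kN

Cap-side area A_cap = π/4 × (117 mm)² = 10750 mm^2
F = P × A_cap = 222 bar × A_cap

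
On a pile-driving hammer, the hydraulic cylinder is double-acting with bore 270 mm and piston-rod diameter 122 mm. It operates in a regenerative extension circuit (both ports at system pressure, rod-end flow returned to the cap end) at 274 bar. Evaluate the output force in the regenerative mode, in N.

F ≈ 3.20e5 N

With equal pressure on both faces, forces on the annular region cancel; the net push is pressure × rod cross-section.
Rod cross-section A_rod = π/4 × (122 mm)² = 11690 mm^2
F = P × A_rod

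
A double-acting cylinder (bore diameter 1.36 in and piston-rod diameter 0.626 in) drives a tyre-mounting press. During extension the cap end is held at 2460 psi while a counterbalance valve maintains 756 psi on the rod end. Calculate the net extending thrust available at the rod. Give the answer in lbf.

Cap-side area A_cap = π/4 × (1.36 in)² = 1.453 in^2
Rod-side annular area A_ann = π/4 × (1.36² − 0.626²) = 1.145 in^2
Net thrust = P_cap·A_cap − P_rod·A_ann = 3574 lbf − 865.5 lbf

F ≈ 2710 lbf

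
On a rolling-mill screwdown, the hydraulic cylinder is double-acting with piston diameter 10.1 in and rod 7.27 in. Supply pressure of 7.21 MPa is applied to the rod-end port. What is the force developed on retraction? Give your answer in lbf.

F ≈ 40400 lbf

Rod-side annular area A_ann = π/4 × (10.1² − 7.27²) = 38.61 in^2
On retraction the pressure acts on the annular area (bore minus rod).
F = P × A_ann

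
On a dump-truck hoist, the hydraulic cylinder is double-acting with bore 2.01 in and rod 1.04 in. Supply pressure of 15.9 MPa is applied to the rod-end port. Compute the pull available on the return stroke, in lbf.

Rod-side annular area A_ann = π/4 × (2.01² − 1.04²) = 2.324 in^2
On retraction the pressure acts on the annular area (bore minus rod).
F = P × A_ann

F ≈ 5360 lbf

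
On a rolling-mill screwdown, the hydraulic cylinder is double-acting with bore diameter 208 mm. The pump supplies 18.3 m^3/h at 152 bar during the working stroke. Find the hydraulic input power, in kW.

W ≈ 77.3 kW

Hydraulic power = P × Q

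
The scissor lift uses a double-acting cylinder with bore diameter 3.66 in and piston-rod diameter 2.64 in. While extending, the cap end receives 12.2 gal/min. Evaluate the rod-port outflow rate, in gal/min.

Cap-side area A_cap = π/4 × (3.66 in)² = 10.52 in^2
Rod-side annular area A_ann = π/4 × (3.66² − 2.64²) = 5.047 in^2
Piston speed v = Q_in/A_cap; rod-end outflow Q_out = v × A_ann = Q_in × A_ann/A_cap.

Q_out ≈ 5.85 gal/min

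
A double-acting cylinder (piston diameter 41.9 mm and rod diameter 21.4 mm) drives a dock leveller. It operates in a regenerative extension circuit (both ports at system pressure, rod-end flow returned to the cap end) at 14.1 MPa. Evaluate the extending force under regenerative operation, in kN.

With equal pressure on both faces, forces on the annular region cancel; the net push is pressure × rod cross-section.
Rod cross-section A_rod = π/4 × (21.4 mm)² = 359.7 mm^2
F = P × A_rod

F ≈ 5.07 kN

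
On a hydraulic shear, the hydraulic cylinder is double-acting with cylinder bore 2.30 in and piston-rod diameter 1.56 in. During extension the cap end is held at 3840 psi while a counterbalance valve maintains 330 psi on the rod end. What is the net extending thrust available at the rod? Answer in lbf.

F ≈ 15200 lbf

Cap-side area A_cap = π/4 × (2.30 in)² = 4.155 in^2
Rod-side annular area A_ann = π/4 × (2.30² − 1.56²) = 2.243 in^2
Net thrust = P_cap·A_cap − P_rod·A_ann = 15950 lbf − 740.3 lbf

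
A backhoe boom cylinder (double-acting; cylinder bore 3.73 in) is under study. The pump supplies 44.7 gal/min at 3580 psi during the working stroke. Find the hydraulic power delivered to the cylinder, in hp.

Hydraulic power = P × Q

W ≈ 93.3 hp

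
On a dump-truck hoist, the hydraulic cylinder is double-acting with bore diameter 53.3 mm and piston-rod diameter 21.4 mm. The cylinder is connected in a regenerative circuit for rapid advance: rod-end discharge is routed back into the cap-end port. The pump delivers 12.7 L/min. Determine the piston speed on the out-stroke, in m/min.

In regeneration the rod-end outflow joins the pump flow into the cap end, so the net volume the pump must supply per unit advance equals the rod cross-section area.
Rod cross-section A_rod = π/4 × (21.4 mm)² = 359.7 mm^2
v = Q_pump / A_rod

v ≈ 35.3 m/min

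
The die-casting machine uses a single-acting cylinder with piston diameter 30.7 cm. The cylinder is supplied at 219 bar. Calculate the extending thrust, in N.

F ≈ 1.62e6 N

Cap-side area A_cap = π/4 × (30.7 cm)² = 740.2 cm^2
F = P × A_cap = 219 bar × A_cap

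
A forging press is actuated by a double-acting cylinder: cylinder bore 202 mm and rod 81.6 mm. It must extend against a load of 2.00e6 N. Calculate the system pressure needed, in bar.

Cap-side area A_cap = π/4 × (202 mm)² = 32050 mm^2
P = F / A = 2.00e6 N / A

P ≈ 624 bar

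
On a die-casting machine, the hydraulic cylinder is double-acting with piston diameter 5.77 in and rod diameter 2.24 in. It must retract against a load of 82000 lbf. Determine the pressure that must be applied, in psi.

P ≈ 3690 psi

Rod-side annular area A_ann = π/4 × (5.77² − 2.24²) = 22.21 in^2
Retraction: pressure acts on the annular area.
P = F / A = 82000 lbf / A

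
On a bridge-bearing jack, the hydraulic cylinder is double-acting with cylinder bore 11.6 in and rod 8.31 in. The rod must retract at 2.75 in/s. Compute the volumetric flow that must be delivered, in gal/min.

Rod-side annular area A_ann = π/4 × (11.6² − 8.31²) = 51.45 in^2
Q = A × v

Q ≈ 36.7 gal/min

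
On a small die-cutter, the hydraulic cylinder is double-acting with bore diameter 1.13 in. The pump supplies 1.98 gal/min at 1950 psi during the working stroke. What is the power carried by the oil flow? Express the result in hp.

W ≈ 2.25 hp

Hydraulic power = P × Q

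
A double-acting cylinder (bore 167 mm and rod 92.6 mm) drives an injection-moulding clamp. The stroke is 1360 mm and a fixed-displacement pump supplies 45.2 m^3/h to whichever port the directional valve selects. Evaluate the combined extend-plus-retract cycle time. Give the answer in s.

Cap-side area A_cap = π/4 × (167 mm)² = 21900 mm^2
Rod-side annular area A_ann = π/4 × (167² − 92.6²) = 15170 mm^2
t_ext = A_cap·L/Q = 2.373 s
t_ret = A_ann·L/Q = 1.643 s
t_cycle = t_ext + t_ret

t ≈ 4.02 s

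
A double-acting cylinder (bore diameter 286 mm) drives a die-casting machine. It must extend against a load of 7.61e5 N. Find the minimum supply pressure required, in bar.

Cap-side area A_cap = π/4 × (286 mm)² = 64240 mm^2
P = F / A = 7.61e5 N / A

P ≈ 118 bar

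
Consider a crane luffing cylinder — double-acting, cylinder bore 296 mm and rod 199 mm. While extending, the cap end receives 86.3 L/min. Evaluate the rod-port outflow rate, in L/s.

Q_out ≈ 0.788 L/s

Cap-side area A_cap = π/4 × (296 mm)² = 68810 mm^2
Rod-side annular area A_ann = π/4 × (296² − 199²) = 37710 mm^2
Piston speed v = Q_in/A_cap; rod-end outflow Q_out = v × A_ann = Q_in × A_ann/A_cap.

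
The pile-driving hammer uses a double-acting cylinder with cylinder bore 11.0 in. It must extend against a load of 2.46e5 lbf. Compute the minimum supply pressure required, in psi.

Cap-side area A_cap = π/4 × (11.0 in)² = 95.03 in^2
P = F / A = 2.46e5 lbf / A

P ≈ 2590 psi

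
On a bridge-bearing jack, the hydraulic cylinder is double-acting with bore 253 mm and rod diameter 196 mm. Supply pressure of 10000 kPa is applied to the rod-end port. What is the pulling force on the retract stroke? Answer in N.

Rod-side annular area A_ann = π/4 × (253² − 196²) = 20100 mm^2
On retraction the pressure acts on the annular area (bore minus rod).
F = P × A_ann

F ≈ 2.01e5 N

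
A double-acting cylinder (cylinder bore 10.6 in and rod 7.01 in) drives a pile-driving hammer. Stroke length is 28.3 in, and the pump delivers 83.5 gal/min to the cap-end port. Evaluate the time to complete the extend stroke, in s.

Cap-side area A_cap = π/4 × (10.6 in)² = 88.25 in^2
Swept volume V = A × L; t = V / Q = A·L / Q

t ≈ 7.77 s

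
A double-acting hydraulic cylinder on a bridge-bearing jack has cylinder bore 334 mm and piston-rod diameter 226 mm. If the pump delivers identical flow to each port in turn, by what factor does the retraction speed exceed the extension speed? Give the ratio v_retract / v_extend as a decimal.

Cap-side area A_cap = π/4 × (334 mm)² = 87620 mm^2
Rod-side annular area A_ann = π/4 × (334² − 226²) = 47500 mm^2
For equal Q, v ∝ 1/A, so v_ret/v_ext = A_cap/A_ann.

v_ret/v_ext ≈ 1.84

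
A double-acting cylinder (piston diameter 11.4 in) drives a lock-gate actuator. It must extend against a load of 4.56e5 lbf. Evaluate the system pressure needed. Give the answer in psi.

P ≈ 4470 psi

Cap-side area A_cap = π/4 × (11.4 in)² = 102.1 in^2
P = F / A = 4.56e5 lbf / A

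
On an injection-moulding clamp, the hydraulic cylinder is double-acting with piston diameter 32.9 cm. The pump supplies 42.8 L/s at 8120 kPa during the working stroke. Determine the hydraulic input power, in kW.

Hydraulic power = P × Q

W ≈ 348 kW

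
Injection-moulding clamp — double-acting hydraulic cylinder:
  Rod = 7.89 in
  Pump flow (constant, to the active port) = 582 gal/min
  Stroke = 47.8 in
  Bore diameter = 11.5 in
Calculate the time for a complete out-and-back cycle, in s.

Cap-side area A_cap = π/4 × (11.5 in)² = 103.9 in^2
Rod-side annular area A_ann = π/4 × (11.5² − 7.89²) = 54.98 in^2
t_ext = A_cap·L/Q = 2.216 s
t_ret = A_ann·L/Q = 1.173 s
t_cycle = t_ext + t_ret

t ≈ 3.39 s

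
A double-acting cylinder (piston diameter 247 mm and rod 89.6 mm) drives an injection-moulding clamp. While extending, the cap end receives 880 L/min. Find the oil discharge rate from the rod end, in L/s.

Cap-side area A_cap = π/4 × (247 mm)² = 47920 mm^2
Rod-side annular area A_ann = π/4 × (247² − 89.6²) = 41610 mm^2
Piston speed v = Q_in/A_cap; rod-end outflow Q_out = v × A_ann = Q_in × A_ann/A_cap.

Q_out ≈ 12.7 L/s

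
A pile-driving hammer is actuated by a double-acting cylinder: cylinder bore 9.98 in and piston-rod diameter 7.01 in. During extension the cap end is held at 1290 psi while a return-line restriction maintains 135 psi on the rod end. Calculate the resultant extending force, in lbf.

F ≈ 95600 lbf

Cap-side area A_cap = π/4 × (9.98 in)² = 78.23 in^2
Rod-side annular area A_ann = π/4 × (9.98² − 7.01²) = 39.63 in^2
Net thrust = P_cap·A_cap − P_rod·A_ann = 1.009e5 lbf − 5350 lbf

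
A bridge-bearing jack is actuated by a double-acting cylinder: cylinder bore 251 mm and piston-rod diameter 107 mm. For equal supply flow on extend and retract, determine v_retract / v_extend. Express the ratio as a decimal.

Cap-side area A_cap = π/4 × (251 mm)² = 49480 mm^2
Rod-side annular area A_ann = π/4 × (251² − 107²) = 40490 mm^2
For equal Q, v ∝ 1/A, so v_ret/v_ext = A_cap/A_ann.

v_ret/v_ext ≈ 1.22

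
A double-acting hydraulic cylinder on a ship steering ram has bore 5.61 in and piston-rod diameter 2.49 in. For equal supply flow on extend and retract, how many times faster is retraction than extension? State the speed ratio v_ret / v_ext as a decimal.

v_ret/v_ext ≈ 1.25

Cap-side area A_cap = π/4 × (5.61 in)² = 24.72 in^2
Rod-side annular area A_ann = π/4 × (5.61² − 2.49²) = 19.85 in^2
For equal Q, v ∝ 1/A, so v_ret/v_ext = A_cap/A_ann.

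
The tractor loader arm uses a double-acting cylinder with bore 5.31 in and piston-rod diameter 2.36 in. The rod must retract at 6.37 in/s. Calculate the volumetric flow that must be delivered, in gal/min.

Rod-side annular area A_ann = π/4 × (5.31² − 2.36²) = 17.77 in^2
Q = A × v

Q ≈ 29.4 gal/min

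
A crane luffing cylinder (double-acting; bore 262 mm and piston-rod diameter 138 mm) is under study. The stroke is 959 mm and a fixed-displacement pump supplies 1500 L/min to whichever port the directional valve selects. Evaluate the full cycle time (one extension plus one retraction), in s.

Cap-side area A_cap = π/4 × (262 mm)² = 53910 mm^2
Rod-side annular area A_ann = π/4 × (262² − 138²) = 38960 mm^2
t_ext = A_cap·L/Q = 2.068 s
t_ret = A_ann·L/Q = 1.494 s
t_cycle = t_ext + t_ret

t ≈ 3.56 s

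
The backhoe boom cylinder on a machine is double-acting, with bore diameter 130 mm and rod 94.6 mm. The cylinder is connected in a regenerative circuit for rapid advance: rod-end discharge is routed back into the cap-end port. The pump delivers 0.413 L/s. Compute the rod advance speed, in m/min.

In regeneration the rod-end outflow joins the pump flow into the cap end, so the net volume the pump must supply per unit advance equals the rod cross-section area.
Rod cross-section A_rod = π/4 × (94.6 mm)² = 7029 mm^2
v = Q_pump / A_rod

v ≈ 3.53 m/min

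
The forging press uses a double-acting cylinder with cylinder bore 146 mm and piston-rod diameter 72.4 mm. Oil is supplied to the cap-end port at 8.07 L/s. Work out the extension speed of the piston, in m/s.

v ≈ 0.482 m/s

Cap-side area A_cap = π/4 × (146 mm)² = 16740 mm^2
v = Q / A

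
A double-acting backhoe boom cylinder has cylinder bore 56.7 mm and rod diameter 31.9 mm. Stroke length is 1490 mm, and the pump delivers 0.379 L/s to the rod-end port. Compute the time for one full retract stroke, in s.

t ≈ 6.78 s

Rod-side annular area A_ann = π/4 × (56.7² − 31.9²) = 1726 mm^2
Swept volume V = A × L; t = V / Q = A·L / Q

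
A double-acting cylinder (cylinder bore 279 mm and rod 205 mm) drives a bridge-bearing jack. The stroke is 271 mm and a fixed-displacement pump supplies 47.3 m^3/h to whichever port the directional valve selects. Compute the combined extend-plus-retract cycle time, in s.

t ≈ 1.84 s

Cap-side area A_cap = π/4 × (279 mm)² = 61140 mm^2
Rod-side annular area A_ann = π/4 × (279² − 205²) = 28130 mm^2
t_ext = A_cap·L/Q = 1.261 s
t_ret = A_ann·L/Q = 0.5802 s
t_cycle = t_ext + t_ret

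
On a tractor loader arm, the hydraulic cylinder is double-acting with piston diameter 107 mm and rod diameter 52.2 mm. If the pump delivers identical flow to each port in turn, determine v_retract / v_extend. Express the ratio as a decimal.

Cap-side area A_cap = π/4 × (107 mm)² = 8992 mm^2
Rod-side annular area A_ann = π/4 × (107² − 52.2²) = 6852 mm^2
For equal Q, v ∝ 1/A, so v_ret/v_ext = A_cap/A_ann.

v_ret/v_ext ≈ 1.31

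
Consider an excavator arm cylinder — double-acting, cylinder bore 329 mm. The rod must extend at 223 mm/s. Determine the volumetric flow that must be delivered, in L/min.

Cap-side area A_cap = π/4 × (329 mm)² = 85010 mm^2
Q = A × v

Q ≈ 1140 L/min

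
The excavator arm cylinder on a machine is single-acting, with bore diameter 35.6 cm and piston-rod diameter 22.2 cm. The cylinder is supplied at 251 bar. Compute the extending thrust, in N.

Cap-side area A_cap = π/4 × (35.6 cm)² = 995.4 cm^2
F = P × A_cap = 251 bar × A_cap

F ≈ 2.50e6 N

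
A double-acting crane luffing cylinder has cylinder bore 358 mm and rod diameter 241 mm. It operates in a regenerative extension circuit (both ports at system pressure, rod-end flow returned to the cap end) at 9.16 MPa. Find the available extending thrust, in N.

With equal pressure on both faces, forces on the annular region cancel; the net push is pressure × rod cross-section.
Rod cross-section A_rod = π/4 × (241 mm)² = 45620 mm^2
F = P × A_rod

F ≈ 4.18e5 N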